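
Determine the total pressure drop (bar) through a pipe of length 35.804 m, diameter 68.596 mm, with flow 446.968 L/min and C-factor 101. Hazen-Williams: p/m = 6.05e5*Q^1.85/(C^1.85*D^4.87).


Q^1.85 = 79986
C^1.85 = 5105.0
D^4.87 = 8.7655e+08
p/m = 0.010814 bar/m
p_total = 0.010814 * 35.804 = 0.38719 bar

0.38719 bar


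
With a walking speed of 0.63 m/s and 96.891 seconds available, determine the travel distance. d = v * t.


d = 0.63 * 96.891 = 61.041 m

61.041 m


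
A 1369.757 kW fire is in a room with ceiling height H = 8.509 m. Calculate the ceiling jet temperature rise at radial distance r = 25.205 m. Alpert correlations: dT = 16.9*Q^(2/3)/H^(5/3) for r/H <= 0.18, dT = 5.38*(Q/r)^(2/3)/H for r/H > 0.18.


r/H = 25.205 / 8.509 = 2.9622
r/H > 0.18, so dT = 5.38*(Q/r)^(2/3)/H
Q/r = 54.345
(Q/r)^(2/3) = 14.347
dT = 5.38 * 14.347 / 8.509 = 9.0714 K

9.0714 K


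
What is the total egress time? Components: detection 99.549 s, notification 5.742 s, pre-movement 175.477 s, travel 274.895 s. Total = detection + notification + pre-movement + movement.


Total = 99.549 + 5.742 + 175.477 + 274.895 = 555.663 s

555.663 s


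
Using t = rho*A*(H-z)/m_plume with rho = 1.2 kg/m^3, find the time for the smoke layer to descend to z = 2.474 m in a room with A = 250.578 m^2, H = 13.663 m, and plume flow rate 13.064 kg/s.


H - z = 11.189 m
t = 1.2 * 250.578 * 11.189 / 13.064 = 257.54 s

257.54 s


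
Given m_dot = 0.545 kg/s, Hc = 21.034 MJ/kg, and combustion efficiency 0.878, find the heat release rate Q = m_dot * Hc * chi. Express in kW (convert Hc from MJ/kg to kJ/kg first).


Hc = 21.034 MJ/kg = 21.034 * 1000 kJ/kg = 21034 kJ/kg
Q = 0.545 kg/s * 21034 kJ/kg * 0.878 = 10065 kW

10065 kW


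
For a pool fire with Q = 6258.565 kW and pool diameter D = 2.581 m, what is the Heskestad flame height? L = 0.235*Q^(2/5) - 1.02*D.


Q^(2/5) = 33.006
0.235 * Q^(2/5) = 7.7564
1.02 * D = 2.6326
L = 5.1237 m

5.1237 m


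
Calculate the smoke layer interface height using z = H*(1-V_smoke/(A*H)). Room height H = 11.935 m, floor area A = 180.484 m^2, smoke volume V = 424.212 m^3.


V/(A*H) = 0.19693
1 - 0.19693 = 0.80307
z = 11.935 * 0.80307 = 9.5846 m

9.5846 m


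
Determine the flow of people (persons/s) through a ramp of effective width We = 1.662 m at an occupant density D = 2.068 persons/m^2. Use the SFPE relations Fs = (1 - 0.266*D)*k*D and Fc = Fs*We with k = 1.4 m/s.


1 - 0.266*D = 1 - 0.266*2.068 = 0.44991
Fs = 0.44991 * 1.4 * 2.068 = 1.3026 persons/(s*m)
Fc = 1.3026 * 1.662 = 2.1649 persons/s

2.1649 persons/s


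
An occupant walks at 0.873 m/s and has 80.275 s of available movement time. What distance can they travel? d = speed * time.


d = 0.873 * 80.275 = 70.080 m

70.080 m


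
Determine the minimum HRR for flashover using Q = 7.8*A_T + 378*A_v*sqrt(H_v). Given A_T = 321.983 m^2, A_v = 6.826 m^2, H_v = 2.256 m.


7.8*A_T = 2511.5
sqrt(H_v) = 1.5020
378*A_v*sqrt(H_v) = 3875.5
Q = 2511.5 + 3875.5 = 6387.0 kW

6387.0 kW


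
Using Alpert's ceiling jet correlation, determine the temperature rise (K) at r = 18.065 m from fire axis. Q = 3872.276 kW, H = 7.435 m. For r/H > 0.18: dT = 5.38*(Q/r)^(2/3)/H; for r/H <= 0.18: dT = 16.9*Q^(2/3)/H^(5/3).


r/H = 18.065 / 7.435 = 2.4297
r/H > 0.18, so dT = 5.38*(Q/r)^(2/3)/H
Q/r = 214.35
(Q/r)^(2/3) = 35.817
dT = 5.38 * 35.817 / 7.435 = 25.917 K

25.917 K


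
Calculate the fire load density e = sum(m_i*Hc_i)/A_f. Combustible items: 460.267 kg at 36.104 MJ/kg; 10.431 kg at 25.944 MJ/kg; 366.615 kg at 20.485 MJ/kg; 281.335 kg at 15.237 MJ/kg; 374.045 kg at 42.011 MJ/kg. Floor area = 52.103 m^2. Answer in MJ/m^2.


Total energy = 460.267*36.104 + 10.431*25.944 + 366.615*20.485 + 281.335*15.237 + 374.045*42.011
= 16617.48 + 270.6219 + 7510.108 + 4286.701 + 15714.00
= 44398.92 MJ
e = 44398.92 / 52.103 = 852.14 MJ/m^2

852.14 MJ/m^2


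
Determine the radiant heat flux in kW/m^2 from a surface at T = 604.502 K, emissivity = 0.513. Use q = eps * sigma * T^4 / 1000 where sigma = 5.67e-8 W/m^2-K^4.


T^4 = 1.3353e+11
q = 0.513 * 5.67e-8 * 1.3353e+11 / 1000 = 3.8841 kW/m^2

3.8841 kW/m^2


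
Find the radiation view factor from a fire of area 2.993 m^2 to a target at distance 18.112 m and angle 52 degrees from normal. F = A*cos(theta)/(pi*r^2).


cos(52 deg) = 0.61566
pi*r^2 = 1030.6
F = 2.993 * 0.61566 / 1030.6 = 0.0017880

0.0017880


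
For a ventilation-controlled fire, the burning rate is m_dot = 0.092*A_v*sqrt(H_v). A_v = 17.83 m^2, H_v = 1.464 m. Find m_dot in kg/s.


sqrt(H_v) = 1.2100
m_dot = 0.092 * 17.83 * 1.2100 = 1.9848 kg/s

1.9848 kg/s


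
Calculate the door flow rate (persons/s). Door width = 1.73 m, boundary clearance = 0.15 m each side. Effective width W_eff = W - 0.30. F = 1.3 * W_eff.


W_eff = 1.73 - 0.30 = 1.43 m
F = 1.3 * 1.43 = 1.859 persons/s

1.859 persons/s


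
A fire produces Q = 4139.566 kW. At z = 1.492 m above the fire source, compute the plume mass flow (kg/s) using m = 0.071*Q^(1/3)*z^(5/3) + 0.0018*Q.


Q^(1/3) = 16.057
z^(5/3) = 1.9481
First term = 0.071 * 16.057 * 1.9481 = 2.2209
Second term = 0.0018 * 4139.566 = 7.4512
m = 9.6721 kg/s

9.6721 kg/s


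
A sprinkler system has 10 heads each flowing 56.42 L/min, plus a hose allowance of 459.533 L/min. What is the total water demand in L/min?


Sprinkler demand = 10 * 56.42 = 564.2 L/min
Total = 564.2 + 459.533 = 1023.733 L/min

1023.733 L/min


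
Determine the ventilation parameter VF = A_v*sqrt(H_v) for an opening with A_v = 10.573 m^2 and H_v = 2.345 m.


sqrt(H_v) = 1.5313
VF = 10.573 * 1.5313 = 16.191 m^(5/2)

16.191 m^(5/2)


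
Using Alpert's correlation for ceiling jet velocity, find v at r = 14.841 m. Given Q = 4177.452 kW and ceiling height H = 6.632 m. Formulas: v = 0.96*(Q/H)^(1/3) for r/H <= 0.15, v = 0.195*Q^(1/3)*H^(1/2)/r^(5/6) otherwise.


r/H = 14.841 / 6.632 = 2.2378
r/H > 0.15, so v = 0.195*Q^(1/3)*H^(1/2)/r^(5/6)
Q^(1/3) = 16.105
H^(1/2) = 2.5753
r^(5/6) = 9.4672
v = 0.195 * 16.105 * 2.5753 / 9.4672 = 0.85430 m/s

0.85430 m/s


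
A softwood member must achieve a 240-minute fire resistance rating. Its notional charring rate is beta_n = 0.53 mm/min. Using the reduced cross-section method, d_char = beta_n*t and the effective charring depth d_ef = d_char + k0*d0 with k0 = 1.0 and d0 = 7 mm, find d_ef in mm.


d_char = 0.53 * 240 = 127.2 mm
d_ef = 127.2 + 1.0*7 = 134.2 mm

134.2 mm


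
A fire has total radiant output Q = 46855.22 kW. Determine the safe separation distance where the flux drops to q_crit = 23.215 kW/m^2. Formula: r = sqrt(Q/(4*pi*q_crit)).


4*pi*q_crit = 291.73
Q/(4*pi*q_crit) = 160.61
r = sqrt(160.61) = 12.673 m

12.673 m


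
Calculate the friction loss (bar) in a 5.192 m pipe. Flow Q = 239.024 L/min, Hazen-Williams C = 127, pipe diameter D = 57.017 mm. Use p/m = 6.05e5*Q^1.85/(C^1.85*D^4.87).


Q^1.85 = 25126
C^1.85 = 7799.0
D^4.87 = 3.5624e+08
p/m = 0.0054713 bar/m
p_total = 0.0054713 * 5.192 = 0.028407 bar

0.028407 bar


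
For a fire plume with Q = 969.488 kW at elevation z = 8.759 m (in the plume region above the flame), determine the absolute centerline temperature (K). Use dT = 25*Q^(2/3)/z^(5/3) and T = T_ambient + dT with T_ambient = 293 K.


Q^(2/3) = 97.955
z^(5/3) = 37.218
dT = 25 * 97.955 / 37.218 = 65.798 K
T = 293 + 65.798 = 358.80 K

358.80 K


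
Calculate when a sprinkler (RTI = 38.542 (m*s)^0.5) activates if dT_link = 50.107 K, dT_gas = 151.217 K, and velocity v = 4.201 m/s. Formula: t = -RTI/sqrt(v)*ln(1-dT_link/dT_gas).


dT_link/dT_gas = 0.33136
ln(1 - 0.33136) = -0.40251
t = -38.542 / sqrt(4.201) * -0.40251 = 7.5689 s

7.5689 s


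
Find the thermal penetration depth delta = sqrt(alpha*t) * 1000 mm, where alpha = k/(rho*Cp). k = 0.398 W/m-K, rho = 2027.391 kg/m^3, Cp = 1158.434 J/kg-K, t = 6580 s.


alpha = 0.398 / (2027.391 * 1158.434) = 1.6946e-07 m^2/s
alpha * t = 0.0011151
delta = sqrt(0.0011151) * 1000 = 33.393 mm

33.393 mm


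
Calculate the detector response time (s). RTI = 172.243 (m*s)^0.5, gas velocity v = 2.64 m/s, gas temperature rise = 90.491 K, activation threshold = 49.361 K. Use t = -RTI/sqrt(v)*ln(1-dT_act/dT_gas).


dT_act/dT_gas = 0.54548
ln(1 - 0.54548) = -0.78851
t = -172.243 / sqrt(2.64) * -0.78851 = 83.589 s

83.589 s


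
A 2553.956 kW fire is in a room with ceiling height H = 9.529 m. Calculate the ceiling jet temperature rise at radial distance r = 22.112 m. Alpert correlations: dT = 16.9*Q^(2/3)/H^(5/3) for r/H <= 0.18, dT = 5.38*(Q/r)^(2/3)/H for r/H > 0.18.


r/H = 22.112 / 9.529 = 2.3205
r/H > 0.18, so dT = 5.38*(Q/r)^(2/3)/H
Q/r = 115.50
(Q/r)^(2/3) = 23.717
dT = 5.38 * 23.717 / 9.529 = 13.390 K

13.390 K


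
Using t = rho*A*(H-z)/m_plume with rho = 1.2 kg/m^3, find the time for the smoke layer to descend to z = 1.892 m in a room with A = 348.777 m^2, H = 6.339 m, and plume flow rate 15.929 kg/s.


H - z = 4.447 m
t = 1.2 * 348.777 * 4.447 / 15.929 = 116.84 s

116.84 s


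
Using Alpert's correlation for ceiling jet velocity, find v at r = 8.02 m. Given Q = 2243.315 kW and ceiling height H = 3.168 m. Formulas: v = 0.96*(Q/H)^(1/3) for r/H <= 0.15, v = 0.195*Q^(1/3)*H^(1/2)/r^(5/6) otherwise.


r/H = 8.02 / 3.168 = 2.5316
r/H > 0.15, so v = 0.195*Q^(1/3)*H^(1/2)/r^(5/6)
Q^(1/3) = 13.091
H^(1/2) = 1.7799
r^(5/6) = 5.6686
v = 0.195 * 13.091 * 1.7799 / 5.6686 = 0.80152 m/s

0.80152 m/s


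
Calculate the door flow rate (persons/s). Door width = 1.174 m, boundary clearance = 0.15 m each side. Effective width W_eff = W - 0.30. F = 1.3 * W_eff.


W_eff = 1.174 - 0.30 = 0.874 m
F = 1.3 * 0.874 = 1.1362 persons/s

1.1362 persons/s


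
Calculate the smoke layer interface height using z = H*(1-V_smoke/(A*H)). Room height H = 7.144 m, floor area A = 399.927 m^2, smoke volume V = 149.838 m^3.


V/(A*H) = 0.052444
1 - 0.052444 = 0.94756
z = 7.144 * 0.94756 = 6.7693 m

6.7693 m


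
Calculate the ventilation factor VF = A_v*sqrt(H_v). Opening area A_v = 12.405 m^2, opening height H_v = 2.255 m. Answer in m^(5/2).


sqrt(H_v) = 1.5017
VF = 12.405 * 1.5017 = 18.628 m^(5/2)

18.628 m^(5/2)


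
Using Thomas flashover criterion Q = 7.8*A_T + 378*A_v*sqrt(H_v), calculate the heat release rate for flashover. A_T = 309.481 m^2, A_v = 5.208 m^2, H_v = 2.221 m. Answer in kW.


7.8*A_T = 2414.0
sqrt(H_v) = 1.4903
378*A_v*sqrt(H_v) = 2933.8
Q = 2414.0 + 2933.8 = 5347.8 kW

5347.8 kW


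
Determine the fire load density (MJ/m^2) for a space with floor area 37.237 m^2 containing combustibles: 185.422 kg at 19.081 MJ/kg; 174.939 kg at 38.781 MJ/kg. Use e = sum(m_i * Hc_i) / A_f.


Total energy = 185.422*19.081 + 174.939*38.781
= 3538.037 + 6784.309
= 10322.35 MJ
e = 10322.35 / 37.237 = 277.21 MJ/m^2

277.21 MJ/m^2


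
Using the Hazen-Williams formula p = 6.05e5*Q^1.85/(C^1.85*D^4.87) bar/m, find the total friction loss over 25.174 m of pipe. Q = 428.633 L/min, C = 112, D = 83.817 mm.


Q^1.85 = 74022
C^1.85 = 6180.9
D^4.87 = 2.3261e+09
p/m = 0.0031148 bar/m
p_total = 0.0031148 * 25.174 = 0.078412 bar

0.078412 bar


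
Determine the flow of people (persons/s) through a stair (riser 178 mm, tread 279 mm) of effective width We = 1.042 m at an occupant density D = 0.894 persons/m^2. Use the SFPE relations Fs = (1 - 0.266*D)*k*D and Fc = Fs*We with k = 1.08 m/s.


1 - 0.266*D = 1 - 0.266*0.894 = 0.76220
Fs = 0.76220 * 1.08 * 0.894 = 0.73592 persons/(s*m)
Fc = 0.73592 * 1.042 = 0.76682 persons/s

0.76682 persons/s


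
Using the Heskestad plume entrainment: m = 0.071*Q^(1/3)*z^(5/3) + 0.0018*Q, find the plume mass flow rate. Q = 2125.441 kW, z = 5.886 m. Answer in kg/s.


Q^(1/3) = 12.857
z^(5/3) = 19.188
First term = 0.071 * 12.857 * 19.188 = 17.516
Second term = 0.0018 * 2125.441 = 3.8258
m = 21.342 kg/s

21.342 kg/s


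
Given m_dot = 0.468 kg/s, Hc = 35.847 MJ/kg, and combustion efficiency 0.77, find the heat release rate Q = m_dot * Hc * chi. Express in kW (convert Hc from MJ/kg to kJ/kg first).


Hc = 35.847 MJ/kg = 35.847 * 1000 kJ/kg = 35847 kJ/kg
Q = 0.468 kg/s * 35847 kJ/kg * 0.77 = 12918 kW

12918 kW


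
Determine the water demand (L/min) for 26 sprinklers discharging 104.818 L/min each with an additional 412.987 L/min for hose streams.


Sprinkler demand = 26 * 104.818 = 2725.268 L/min
Total = 2725.268 + 412.987 = 3138.255 L/min

3138.255 L/min


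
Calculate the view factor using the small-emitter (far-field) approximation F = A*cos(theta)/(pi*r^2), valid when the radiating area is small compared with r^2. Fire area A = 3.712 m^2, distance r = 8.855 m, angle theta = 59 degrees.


cos(59 deg) = 0.51504
pi*r^2 = 246.34
F = 3.712 * 0.51504 / 246.34 = 0.0077610

0.0077610


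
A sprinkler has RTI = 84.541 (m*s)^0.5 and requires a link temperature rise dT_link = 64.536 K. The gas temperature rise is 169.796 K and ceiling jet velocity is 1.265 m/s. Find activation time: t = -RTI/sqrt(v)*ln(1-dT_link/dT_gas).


dT_link/dT_gas = 0.38008
ln(1 - 0.38008) = -0.47816
t = -84.541 / sqrt(1.265) * -0.47816 = 35.942 s

35.942 s


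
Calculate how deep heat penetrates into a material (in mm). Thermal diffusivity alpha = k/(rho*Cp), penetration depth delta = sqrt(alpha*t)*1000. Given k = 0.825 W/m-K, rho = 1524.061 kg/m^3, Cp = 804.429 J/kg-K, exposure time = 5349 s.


alpha = 0.825 / (1524.061 * 804.429) = 6.7292e-07 m^2/s
alpha * t = 0.0035995
delta = sqrt(0.0035995) * 1000 = 59.995 mm

59.995 mm


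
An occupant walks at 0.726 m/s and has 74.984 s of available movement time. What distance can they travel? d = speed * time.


d = 0.726 * 74.984 = 54.438 m

54.438 m


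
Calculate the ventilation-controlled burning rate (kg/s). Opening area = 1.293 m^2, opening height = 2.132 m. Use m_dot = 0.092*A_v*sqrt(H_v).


sqrt(H_v) = 1.4601
m_dot = 0.092 * 1.293 * 1.4601 = 0.17369 kg/s

0.17369 kg/s


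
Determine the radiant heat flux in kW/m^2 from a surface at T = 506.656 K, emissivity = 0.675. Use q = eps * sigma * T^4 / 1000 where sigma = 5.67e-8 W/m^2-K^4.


T^4 = 6.5895e+10
q = 0.675 * 5.67e-8 * 6.5895e+10 / 1000 = 2.5220 kW/m^2

2.5220 kW/m^2


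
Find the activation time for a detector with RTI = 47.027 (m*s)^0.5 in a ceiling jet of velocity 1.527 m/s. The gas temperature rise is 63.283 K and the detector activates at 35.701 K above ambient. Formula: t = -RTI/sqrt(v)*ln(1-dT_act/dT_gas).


dT_act/dT_gas = 0.56415
ln(1 - 0.56415) = -0.83045
t = -47.027 / sqrt(1.527) * -0.83045 = 31.604 s

31.604 s


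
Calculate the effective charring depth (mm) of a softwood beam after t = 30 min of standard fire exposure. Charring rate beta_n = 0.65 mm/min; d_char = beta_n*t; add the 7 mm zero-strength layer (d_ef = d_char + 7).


d_char = 0.65 * 30 = 19.5 mm
d_ef = 19.5 + 1.0*7 = 26.5 mm

26.5 mm


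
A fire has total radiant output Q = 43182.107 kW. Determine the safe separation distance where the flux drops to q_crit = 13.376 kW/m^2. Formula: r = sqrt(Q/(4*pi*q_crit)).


4*pi*q_crit = 168.09
Q/(4*pi*q_crit) = 256.90
r = sqrt(256.90) = 16.028 m

16.028 m


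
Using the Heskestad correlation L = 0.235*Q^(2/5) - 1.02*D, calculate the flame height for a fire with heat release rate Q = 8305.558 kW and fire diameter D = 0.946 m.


Q^(2/5) = 36.961
0.235 * Q^(2/5) = 8.6859
1.02 * D = 0.96492
L = 7.7210 m

7.7210 m


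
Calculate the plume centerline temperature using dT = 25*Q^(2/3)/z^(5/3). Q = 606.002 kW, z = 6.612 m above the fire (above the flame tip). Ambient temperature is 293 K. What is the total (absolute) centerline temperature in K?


Q^(2/3) = 71.611
z^(5/3) = 23.293
dT = 25 * 71.611 / 23.293 = 76.860 K
T = 293 + 76.860 = 369.86 K

369.86 K


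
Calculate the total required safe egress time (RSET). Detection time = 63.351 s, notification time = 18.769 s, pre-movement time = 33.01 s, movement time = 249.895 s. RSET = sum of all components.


Total = 63.351 + 18.769 + 33.01 + 249.895 = 365.025 s

365.025 s


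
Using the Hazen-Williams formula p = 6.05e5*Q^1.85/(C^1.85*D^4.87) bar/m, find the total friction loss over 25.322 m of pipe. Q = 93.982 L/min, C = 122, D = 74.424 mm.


Q^1.85 = 4468.2
C^1.85 = 7240.5
D^4.87 = 1.3039e+09
p/m = 0.00028634 bar/m
p_total = 0.00028634 * 25.322 = 0.0072507 bar

0.0072507 bar


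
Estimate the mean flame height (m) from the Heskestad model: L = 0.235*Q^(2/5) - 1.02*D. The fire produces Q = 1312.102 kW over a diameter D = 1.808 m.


Q^(2/5) = 17.668
0.235 * Q^(2/5) = 4.1520
1.02 * D = 1.8442
L = 2.3078 m

2.3078 m


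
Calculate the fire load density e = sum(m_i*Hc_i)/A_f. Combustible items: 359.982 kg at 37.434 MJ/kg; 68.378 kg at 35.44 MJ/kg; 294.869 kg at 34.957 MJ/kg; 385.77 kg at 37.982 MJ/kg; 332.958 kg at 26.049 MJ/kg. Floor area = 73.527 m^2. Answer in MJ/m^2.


Total energy = 359.982*37.434 + 68.378*35.44 + 294.869*34.957 + 385.77*37.982 + 332.958*26.049
= 13475.57 + 2423.316 + 10307.74 + 14652.32 + 8673.223
= 49532.16 MJ
e = 49532.16 / 73.527 = 673.66 MJ/m^2

673.66 MJ/m^2


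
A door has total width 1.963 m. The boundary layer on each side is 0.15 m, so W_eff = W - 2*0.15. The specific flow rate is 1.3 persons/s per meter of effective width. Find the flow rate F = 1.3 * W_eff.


W_eff = 1.963 - 0.30 = 1.663 m
F = 1.3 * 1.663 = 2.1619 persons/s

2.1619 persons/s


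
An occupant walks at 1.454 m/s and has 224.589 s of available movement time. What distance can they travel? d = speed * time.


d = 1.454 * 224.589 = 326.55 m

326.55 m


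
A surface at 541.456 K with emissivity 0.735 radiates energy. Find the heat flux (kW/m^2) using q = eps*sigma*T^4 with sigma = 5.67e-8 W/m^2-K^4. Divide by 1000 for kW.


T^4 = 8.5951e+10
q = 0.735 * 5.67e-8 * 8.5951e+10 / 1000 = 3.5820 kW/m^2

3.5820 kW/m^2


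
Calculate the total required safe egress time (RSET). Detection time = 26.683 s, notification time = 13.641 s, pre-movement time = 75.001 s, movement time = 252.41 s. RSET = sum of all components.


Total = 26.683 + 13.641 + 75.001 + 252.41 = 367.735 s

367.735 s


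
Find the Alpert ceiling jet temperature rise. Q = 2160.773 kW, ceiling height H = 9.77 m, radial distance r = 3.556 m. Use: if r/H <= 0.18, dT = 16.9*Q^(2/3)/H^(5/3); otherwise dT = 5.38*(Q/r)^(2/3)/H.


r/H = 3.556 / 9.77 = 0.36397
r/H > 0.18, so dT = 5.38*(Q/r)^(2/3)/H
Q/r = 607.64
(Q/r)^(2/3) = 71.741
dT = 5.38 * 71.741 / 9.77 = 39.505 K

39.505 K


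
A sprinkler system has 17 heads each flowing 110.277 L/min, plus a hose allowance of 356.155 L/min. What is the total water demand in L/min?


Sprinkler demand = 17 * 110.277 = 1874.709 L/min
Total = 1874.709 + 356.155 = 2230.864 L/min

2230.864 L/min


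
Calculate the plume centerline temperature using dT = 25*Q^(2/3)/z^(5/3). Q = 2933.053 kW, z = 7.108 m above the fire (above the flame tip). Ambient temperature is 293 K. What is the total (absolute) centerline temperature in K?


Q^(2/3) = 204.90
z^(5/3) = 26.277
dT = 25 * 204.90 / 26.277 = 194.94 K
T = 293 + 194.94 = 487.94 K

487.94 K


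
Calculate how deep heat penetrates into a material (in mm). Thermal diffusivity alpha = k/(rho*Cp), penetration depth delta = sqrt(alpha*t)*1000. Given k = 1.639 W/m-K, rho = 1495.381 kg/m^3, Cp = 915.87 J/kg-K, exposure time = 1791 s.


alpha = 1.639 / (1495.381 * 915.87) = 1.1967e-06 m^2/s
alpha * t = 0.0021433
delta = sqrt(0.0021433) * 1000 = 46.296 mm

46.296 mm


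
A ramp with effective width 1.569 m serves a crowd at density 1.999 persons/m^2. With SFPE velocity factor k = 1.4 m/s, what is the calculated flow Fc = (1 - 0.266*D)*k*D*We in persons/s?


1 - 0.266*D = 1 - 0.266*1.999 = 0.46827
Fs = 0.46827 * 1.4 * 1.999 = 1.3105 persons/(s*m)
Fc = 1.3105 * 1.569 = 2.0562 persons/s

2.0562 persons/s


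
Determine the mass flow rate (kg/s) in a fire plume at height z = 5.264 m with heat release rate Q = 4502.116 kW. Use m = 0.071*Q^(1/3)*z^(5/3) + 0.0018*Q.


Q^(1/3) = 16.512
z^(5/3) = 15.929
First term = 0.071 * 16.512 * 15.929 = 18.675
Second term = 0.0018 * 4502.116 = 8.1038
m = 26.779 kg/s

26.779 kg/s


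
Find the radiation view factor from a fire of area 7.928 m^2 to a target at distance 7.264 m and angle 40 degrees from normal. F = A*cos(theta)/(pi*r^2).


cos(40 deg) = 0.76604
pi*r^2 = 165.77
F = 7.928 * 0.76604 / 165.77 = 0.036637

0.036637


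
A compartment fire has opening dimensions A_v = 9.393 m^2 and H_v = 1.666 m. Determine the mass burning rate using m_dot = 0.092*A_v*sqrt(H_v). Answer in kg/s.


sqrt(H_v) = 1.2907
m_dot = 0.092 * 9.393 * 1.2907 = 1.1154 kg/s

1.1154 kg/s


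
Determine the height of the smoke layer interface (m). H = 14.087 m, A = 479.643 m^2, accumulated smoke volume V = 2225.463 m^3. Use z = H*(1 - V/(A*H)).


V/(A*H) = 0.32937
1 - 0.32937 = 0.67063
z = 14.087 * 0.67063 = 9.4472 m

9.4472 m


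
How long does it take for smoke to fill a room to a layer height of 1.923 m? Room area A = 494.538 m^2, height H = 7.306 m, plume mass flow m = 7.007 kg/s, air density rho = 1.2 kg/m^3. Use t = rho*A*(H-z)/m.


H - z = 5.383 m
t = 1.2 * 494.538 * 5.383 / 7.007 = 455.90 s

455.90 s


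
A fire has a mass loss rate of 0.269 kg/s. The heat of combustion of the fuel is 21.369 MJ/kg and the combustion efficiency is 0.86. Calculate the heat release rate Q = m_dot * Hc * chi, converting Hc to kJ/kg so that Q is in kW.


Hc = 21.369 MJ/kg = 21.369 * 1000 kJ/kg = 21369 kJ/kg
Q = 0.269 kg/s * 21369 kJ/kg * 0.86 = 4943.5 kW

4943.5 kW


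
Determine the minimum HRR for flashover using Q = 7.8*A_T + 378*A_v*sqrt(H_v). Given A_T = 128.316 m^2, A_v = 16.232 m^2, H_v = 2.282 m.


7.8*A_T = 1000.9
sqrt(H_v) = 1.5106
378*A_v*sqrt(H_v) = 9268.8
Q = 1000.9 + 9268.8 = 10270 kW

10270 kW


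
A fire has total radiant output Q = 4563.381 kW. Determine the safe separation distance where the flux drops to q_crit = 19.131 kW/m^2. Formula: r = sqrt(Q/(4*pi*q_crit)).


4*pi*q_crit = 240.41
Q/(4*pi*q_crit) = 18.982
r = sqrt(18.982) = 4.3568 m

4.3568 m


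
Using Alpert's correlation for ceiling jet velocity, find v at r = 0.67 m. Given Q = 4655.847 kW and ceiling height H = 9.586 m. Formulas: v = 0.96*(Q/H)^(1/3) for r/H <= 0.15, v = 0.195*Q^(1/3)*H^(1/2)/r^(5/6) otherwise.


r/H = 0.67 / 9.586 = 0.069894
r/H <= 0.15, so v = 0.96*(Q/H)^(1/3)
Q/H = 485.69
(Q/H)^(1/3) = 7.8606
v = 0.96 * 7.8606 = 7.5461 m/s

7.5461 m/s


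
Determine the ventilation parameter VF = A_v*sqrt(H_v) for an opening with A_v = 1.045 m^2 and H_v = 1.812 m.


sqrt(H_v) = 1.3461
VF = 1.045 * 1.3461 = 1.4067 m^(5/2)

1.4067 m^(5/2)


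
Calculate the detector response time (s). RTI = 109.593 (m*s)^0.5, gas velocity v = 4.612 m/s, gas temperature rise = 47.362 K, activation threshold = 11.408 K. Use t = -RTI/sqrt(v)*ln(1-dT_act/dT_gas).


dT_act/dT_gas = 0.24087
ln(1 - 0.24087) = -0.27558
t = -109.593 / sqrt(4.612) * -0.27558 = 14.063 s

14.063 s


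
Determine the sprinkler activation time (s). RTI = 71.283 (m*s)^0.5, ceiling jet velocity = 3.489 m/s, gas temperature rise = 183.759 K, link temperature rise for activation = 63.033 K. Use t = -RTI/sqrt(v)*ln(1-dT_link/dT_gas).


dT_link/dT_gas = 0.34302
ln(1 - 0.34302) = -0.42010
t = -71.283 / sqrt(3.489) * -0.42010 = 16.032 s

16.032 s


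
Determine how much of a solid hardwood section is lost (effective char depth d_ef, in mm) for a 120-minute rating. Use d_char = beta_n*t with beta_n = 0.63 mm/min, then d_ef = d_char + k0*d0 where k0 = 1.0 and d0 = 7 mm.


d_char = 0.63 * 120 = 75.6 mm
d_ef = 75.6 + 1.0*7 = 82.6 mm

82.6 mm


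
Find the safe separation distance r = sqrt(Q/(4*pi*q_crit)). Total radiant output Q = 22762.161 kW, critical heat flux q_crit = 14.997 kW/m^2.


4*pi*q_crit = 188.46
Q/(4*pi*q_crit) = 120.78
r = sqrt(120.78) = 10.990 m

10.990 m


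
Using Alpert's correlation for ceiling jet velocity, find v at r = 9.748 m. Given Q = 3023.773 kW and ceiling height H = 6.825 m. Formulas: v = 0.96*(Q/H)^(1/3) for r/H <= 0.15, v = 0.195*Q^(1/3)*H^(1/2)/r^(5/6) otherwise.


r/H = 9.748 / 6.825 = 1.4283
r/H > 0.15, so v = 0.195*Q^(1/3)*H^(1/2)/r^(5/6)
Q^(1/3) = 14.460
H^(1/2) = 2.6125
r^(5/6) = 6.6695
v = 0.195 * 14.460 * 2.6125 / 6.6695 = 1.1045 m/s

1.1045 m/s


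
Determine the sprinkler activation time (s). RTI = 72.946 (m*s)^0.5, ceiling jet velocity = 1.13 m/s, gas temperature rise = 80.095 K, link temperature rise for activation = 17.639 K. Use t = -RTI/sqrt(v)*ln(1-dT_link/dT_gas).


dT_link/dT_gas = 0.22023
ln(1 - 0.22023) = -0.24875
t = -72.946 / sqrt(1.13) * -0.24875 = 17.070 s

17.070 s


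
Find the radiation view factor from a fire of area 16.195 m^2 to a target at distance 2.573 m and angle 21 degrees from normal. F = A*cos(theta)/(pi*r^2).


cos(21 deg) = 0.93358
pi*r^2 = 20.798
F = 16.195 * 0.93358 / 20.798 = 0.72695

0.72695


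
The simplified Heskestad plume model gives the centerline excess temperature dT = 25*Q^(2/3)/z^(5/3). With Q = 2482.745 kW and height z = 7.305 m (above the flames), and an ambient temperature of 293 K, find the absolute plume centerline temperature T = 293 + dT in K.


Q^(2/3) = 183.35
z^(5/3) = 27.502
dT = 25 * 183.35 / 27.502 = 166.67 K
T = 293 + 166.67 = 459.67 K

459.67 K


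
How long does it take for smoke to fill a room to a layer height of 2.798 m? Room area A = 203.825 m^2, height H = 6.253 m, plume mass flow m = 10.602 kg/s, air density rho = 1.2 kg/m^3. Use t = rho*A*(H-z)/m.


H - z = 3.455 m
t = 1.2 * 203.825 * 3.455 / 10.602 = 79.707 s

79.707 s


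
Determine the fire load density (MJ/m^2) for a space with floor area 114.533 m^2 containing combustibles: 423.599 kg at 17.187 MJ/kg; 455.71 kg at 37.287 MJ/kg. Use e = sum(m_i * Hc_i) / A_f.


Total energy = 423.599*17.187 + 455.71*37.287
= 7280.396 + 16992.06
= 24272.45 MJ
e = 24272.45 / 114.533 = 211.93 MJ/m^2

211.93 MJ/m^2


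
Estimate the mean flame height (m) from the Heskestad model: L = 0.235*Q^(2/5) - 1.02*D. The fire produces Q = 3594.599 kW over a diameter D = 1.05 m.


Q^(2/5) = 26.440
0.235 * Q^(2/5) = 6.2134
1.02 * D = 1.071
L = 5.1424 m

5.1424 m


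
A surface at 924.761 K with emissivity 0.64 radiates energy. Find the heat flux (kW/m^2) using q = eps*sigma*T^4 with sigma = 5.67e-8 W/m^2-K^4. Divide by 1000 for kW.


T^4 = 7.3134e+11
q = 0.64 * 5.67e-8 * 7.3134e+11 / 1000 = 26.539 kW/m^2

26.539 kW/m^2


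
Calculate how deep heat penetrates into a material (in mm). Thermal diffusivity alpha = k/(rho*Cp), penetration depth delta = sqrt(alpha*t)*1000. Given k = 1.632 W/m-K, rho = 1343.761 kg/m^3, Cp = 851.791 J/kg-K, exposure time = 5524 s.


alpha = 1.632 / (1343.761 * 851.791) = 1.4258e-06 m^2/s
alpha * t = 0.0078762
delta = sqrt(0.0078762) * 1000 = 88.748 mm

88.748 mm


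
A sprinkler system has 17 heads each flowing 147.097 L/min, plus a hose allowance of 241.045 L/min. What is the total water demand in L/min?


Sprinkler demand = 17 * 147.097 = 2500.649 L/min
Total = 2500.649 + 241.045 = 2741.694 L/min

2741.694 L/min


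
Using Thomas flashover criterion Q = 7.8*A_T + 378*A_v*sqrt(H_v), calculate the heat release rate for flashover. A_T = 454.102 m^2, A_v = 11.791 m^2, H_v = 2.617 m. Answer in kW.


7.8*A_T = 3542.0
sqrt(H_v) = 1.6177
378*A_v*sqrt(H_v) = 7210.2
Q = 3542.0 + 7210.2 = 10752 kW

10752 kW


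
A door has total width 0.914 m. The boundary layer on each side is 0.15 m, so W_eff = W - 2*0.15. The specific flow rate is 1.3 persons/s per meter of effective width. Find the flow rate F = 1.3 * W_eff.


W_eff = 0.914 - 0.30 = 0.614 m
F = 1.3 * 0.614 = 0.79820 persons/s

0.79820 persons/s


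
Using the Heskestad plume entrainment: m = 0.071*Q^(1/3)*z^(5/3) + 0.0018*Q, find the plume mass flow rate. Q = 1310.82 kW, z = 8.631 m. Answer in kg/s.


Q^(1/3) = 10.944
z^(5/3) = 36.316
First term = 0.071 * 10.944 * 36.316 = 28.219
Second term = 0.0018 * 1310.82 = 2.3595
m = 30.578 kg/s

30.578 kg/s


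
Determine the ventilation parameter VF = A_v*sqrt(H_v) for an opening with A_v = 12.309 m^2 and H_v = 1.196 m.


sqrt(H_v) = 1.0936
VF = 12.309 * 1.0936 = 13.461 m^(5/2)

13.461 m^(5/2)


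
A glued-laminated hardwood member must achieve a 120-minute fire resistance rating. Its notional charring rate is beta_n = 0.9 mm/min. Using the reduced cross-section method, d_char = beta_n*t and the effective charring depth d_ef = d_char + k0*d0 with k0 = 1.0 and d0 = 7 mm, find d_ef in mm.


d_char = 0.9 * 120 = 108 mm
d_ef = 108 + 1.0*7 = 115 mm

115 mm


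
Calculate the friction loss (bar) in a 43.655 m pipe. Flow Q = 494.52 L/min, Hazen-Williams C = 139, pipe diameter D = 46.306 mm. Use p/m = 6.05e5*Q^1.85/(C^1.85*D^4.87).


Q^1.85 = 96436
C^1.85 = 9216.7
D^4.87 = 1.2932e+08
p/m = 0.048951 bar/m
p_total = 0.048951 * 43.655 = 2.1370 bar

2.1370 bar


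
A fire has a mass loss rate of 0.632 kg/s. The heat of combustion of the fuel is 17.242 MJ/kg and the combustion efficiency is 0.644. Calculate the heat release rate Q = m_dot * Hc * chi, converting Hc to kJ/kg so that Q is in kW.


Hc = 17.242 MJ/kg = 17.242 * 1000 kJ/kg = 17242 kJ/kg
Q = 0.632 kg/s * 17242 kJ/kg * 0.644 = 7017.6 kW

7017.6 kW


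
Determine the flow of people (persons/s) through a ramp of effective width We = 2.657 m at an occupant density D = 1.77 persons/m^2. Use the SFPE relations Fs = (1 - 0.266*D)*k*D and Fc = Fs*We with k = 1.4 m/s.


1 - 0.266*D = 1 - 0.266*1.77 = 0.52918
Fs = 0.52918 * 1.4 * 1.77 = 1.3113 persons/(s*m)
Fc = 1.3113 * 2.657 = 3.4841 persons/s

3.4841 persons/s


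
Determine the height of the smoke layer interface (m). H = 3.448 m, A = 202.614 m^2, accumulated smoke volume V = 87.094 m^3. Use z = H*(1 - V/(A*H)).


V/(A*H) = 0.12467
1 - 0.12467 = 0.87533
z = 3.448 * 0.87533 = 3.0181 m

3.0181 m


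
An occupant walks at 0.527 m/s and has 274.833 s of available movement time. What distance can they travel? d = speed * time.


d = 0.527 * 274.833 = 144.84 m

144.84 m


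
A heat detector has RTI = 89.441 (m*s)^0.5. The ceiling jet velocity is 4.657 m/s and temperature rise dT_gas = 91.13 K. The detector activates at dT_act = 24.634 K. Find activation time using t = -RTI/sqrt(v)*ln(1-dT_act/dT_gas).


dT_act/dT_gas = 0.27032
ln(1 - 0.27032) = -0.31515
t = -89.441 / sqrt(4.657) * -0.31515 = 13.062 s

13.062 s


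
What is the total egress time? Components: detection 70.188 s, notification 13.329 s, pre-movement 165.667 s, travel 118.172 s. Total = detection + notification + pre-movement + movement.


Total = 70.188 + 13.329 + 165.667 + 118.172 = 367.356 s

367.356 s


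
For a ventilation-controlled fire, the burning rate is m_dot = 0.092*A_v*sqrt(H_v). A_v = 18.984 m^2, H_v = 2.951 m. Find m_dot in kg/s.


sqrt(H_v) = 1.7178
m_dot = 0.092 * 18.984 * 1.7178 = 3.0003 kg/s

3.0003 kg/s


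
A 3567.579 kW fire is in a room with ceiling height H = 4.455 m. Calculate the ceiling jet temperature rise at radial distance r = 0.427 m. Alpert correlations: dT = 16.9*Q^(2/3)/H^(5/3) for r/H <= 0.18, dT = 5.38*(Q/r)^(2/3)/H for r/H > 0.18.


r/H = 0.427 / 4.455 = 0.095847
r/H <= 0.18, so dT = 16.9*Q^(2/3)/H^(5/3)
Q^(2/3) = 233.48
H^(5/3) = 12.062
dT = 16.9 * 233.48 / 12.062 = 327.13 K

327.13 K


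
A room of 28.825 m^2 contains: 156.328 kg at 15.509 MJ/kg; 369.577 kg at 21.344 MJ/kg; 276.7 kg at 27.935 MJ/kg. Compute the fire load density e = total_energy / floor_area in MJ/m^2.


Total energy = 156.328*15.509 + 369.577*21.344 + 276.7*27.935
= 2424.491 + 7888.251 + 7729.614
= 18042.36 MJ
e = 18042.36 / 28.825 = 625.93 MJ/m^2

625.93 MJ/m^2


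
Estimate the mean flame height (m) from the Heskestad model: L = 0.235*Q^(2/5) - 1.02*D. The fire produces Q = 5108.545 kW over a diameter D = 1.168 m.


Q^(2/5) = 30.431
0.235 * Q^(2/5) = 7.1513
1.02 * D = 1.1914
L = 5.9600 m

5.9600 m


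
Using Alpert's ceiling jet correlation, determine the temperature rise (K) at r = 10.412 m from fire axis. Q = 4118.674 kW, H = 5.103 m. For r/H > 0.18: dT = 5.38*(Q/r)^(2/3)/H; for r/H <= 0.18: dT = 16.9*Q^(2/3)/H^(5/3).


r/H = 10.412 / 5.103 = 2.0404
r/H > 0.18, so dT = 5.38*(Q/r)^(2/3)/H
Q/r = 395.57
(Q/r)^(2/3) = 53.887
dT = 5.38 * 53.887 / 5.103 = 56.812 K

56.812 K


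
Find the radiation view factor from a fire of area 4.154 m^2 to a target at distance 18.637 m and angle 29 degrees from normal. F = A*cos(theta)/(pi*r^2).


cos(29 deg) = 0.87462
pi*r^2 = 1091.2
F = 4.154 * 0.87462 / 1091.2 = 0.0033295

0.0033295


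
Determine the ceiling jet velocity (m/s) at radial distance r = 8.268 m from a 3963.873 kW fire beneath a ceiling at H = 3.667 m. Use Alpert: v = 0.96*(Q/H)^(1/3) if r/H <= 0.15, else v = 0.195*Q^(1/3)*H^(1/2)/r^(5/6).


r/H = 8.268 / 3.667 = 2.2547
r/H > 0.15, so v = 0.195*Q^(1/3)*H^(1/2)/r^(5/6)
Q^(1/3) = 15.826
H^(1/2) = 1.9149
r^(5/6) = 5.8143
v = 0.195 * 15.826 * 1.9149 / 5.8143 = 1.0164 m/s

1.0164 m/s


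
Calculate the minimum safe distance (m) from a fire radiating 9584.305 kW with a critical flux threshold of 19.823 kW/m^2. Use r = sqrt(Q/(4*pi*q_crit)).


4*pi*q_crit = 249.10
Q/(4*pi*q_crit) = 38.475
r = sqrt(38.475) = 6.2028 m

6.2028 m


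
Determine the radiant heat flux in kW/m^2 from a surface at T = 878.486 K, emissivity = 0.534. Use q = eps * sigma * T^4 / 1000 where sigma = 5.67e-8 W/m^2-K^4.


T^4 = 5.9558e+11
q = 0.534 * 5.67e-8 * 5.9558e+11 / 1000 = 18.033 kW/m^2

18.033 kW/m^2


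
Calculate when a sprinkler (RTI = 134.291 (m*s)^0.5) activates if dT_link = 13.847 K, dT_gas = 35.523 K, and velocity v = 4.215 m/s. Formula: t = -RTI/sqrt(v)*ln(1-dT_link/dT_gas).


dT_link/dT_gas = 0.38980
ln(1 - 0.38980) = -0.49397
t = -134.291 / sqrt(4.215) * -0.49397 = 32.311 s

32.311 s


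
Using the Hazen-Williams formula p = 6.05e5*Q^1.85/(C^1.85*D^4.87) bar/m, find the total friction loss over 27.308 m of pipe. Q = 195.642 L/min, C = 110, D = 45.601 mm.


Q^1.85 = 17346
C^1.85 = 5978.3
D^4.87 = 1.2001e+08
p/m = 0.014628 bar/m
p_total = 0.014628 * 27.308 = 0.39946 bar

0.39946 bar


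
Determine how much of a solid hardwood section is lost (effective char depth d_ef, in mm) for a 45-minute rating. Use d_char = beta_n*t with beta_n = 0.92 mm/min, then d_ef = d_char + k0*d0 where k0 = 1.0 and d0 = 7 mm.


d_char = 0.92 * 45 = 41.4 mm
d_ef = 41.4 + 1.0*7 = 48.4 mm

48.4 mm


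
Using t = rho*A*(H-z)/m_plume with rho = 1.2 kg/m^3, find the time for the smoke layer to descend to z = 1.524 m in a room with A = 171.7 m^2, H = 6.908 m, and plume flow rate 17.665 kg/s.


H - z = 5.384 m
t = 1.2 * 171.7 * 5.384 / 17.665 = 62.798 s

62.798 s


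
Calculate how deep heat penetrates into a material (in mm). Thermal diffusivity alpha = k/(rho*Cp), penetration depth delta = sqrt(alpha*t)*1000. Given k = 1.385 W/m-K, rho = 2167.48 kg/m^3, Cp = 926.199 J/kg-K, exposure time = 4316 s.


alpha = 1.385 / (2167.48 * 926.199) = 6.8991e-07 m^2/s
alpha * t = 0.0029776
delta = sqrt(0.0029776) * 1000 = 54.568 mm

54.568 mm


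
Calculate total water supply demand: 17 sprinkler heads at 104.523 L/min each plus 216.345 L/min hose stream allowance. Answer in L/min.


Sprinkler demand = 17 * 104.523 = 1776.891 L/min
Total = 1776.891 + 216.345 = 1993.236 L/min

1993.236 L/min


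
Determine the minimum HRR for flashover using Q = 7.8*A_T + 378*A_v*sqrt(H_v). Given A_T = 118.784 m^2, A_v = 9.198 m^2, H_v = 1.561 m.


7.8*A_T = 926.52
sqrt(H_v) = 1.2494
378*A_v*sqrt(H_v) = 4344.0
Q = 926.52 + 4344.0 = 5270.5 kW

5270.5 kW


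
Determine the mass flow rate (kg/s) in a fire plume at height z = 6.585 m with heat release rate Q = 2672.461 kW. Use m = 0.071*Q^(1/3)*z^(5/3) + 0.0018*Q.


Q^(1/3) = 13.877
z^(5/3) = 23.134
First term = 0.071 * 13.877 * 23.134 = 22.794
Second term = 0.0018 * 2672.461 = 4.8104
m = 27.604 kg/s

27.604 kg/s


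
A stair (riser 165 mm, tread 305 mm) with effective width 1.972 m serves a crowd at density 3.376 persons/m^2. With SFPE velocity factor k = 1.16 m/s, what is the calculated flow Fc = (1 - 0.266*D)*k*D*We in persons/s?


1 - 0.266*D = 1 - 0.266*3.376 = 0.10198
Fs = 0.10198 * 1.16 * 3.376 = 0.39939 persons/(s*m)
Fc = 0.39939 * 1.972 = 0.78759 persons/s

0.78759 persons/s


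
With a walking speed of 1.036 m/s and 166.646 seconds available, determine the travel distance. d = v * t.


d = 1.036 * 166.646 = 172.65 m

172.65 m


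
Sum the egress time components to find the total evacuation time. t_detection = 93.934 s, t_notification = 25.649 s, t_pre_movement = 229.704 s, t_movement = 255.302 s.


Total = 93.934 + 25.649 + 229.704 + 255.302 = 604.589 s

604.589 s


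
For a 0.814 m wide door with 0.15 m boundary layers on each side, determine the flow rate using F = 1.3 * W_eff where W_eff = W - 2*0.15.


W_eff = 0.814 - 0.30 = 0.514 m
F = 1.3 * 0.514 = 0.66820 persons/s

0.66820 persons/s


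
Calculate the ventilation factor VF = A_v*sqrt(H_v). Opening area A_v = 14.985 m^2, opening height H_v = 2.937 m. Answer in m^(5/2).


sqrt(H_v) = 1.7138
VF = 14.985 * 1.7138 = 25.681 m^(5/2)

25.681 m^(5/2)


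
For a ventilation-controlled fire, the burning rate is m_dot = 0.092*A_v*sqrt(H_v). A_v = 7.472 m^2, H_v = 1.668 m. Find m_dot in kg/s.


sqrt(H_v) = 1.2915
m_dot = 0.092 * 7.472 * 1.2915 = 0.88782 kg/s

0.88782 kg/s


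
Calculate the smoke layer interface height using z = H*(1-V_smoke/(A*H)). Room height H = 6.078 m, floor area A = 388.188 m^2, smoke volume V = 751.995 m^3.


V/(A*H) = 0.31872
1 - 0.31872 = 0.68128
z = 6.078 * 0.68128 = 4.1408 m

4.1408 m


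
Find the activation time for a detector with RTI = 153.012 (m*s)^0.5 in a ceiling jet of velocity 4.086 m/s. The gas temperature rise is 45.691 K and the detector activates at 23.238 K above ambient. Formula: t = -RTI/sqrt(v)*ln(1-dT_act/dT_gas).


dT_act/dT_gas = 0.50859
ln(1 - 0.50859) = -0.71048
t = -153.012 / sqrt(4.086) * -0.71048 = 53.781 s

53.781 s


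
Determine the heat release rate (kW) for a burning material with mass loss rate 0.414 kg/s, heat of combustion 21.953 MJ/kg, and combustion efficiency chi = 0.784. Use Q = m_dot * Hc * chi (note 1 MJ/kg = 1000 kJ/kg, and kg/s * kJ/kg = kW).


Hc = 21.953 MJ/kg = 21.953 * 1000 kJ/kg = 21953 kJ/kg
Q = 0.414 kg/s * 21953 kJ/kg * 0.784 = 7125.4 kW

7125.4 kW


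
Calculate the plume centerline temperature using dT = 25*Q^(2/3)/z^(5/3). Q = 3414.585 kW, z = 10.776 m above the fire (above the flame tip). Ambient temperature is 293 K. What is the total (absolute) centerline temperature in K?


Q^(2/3) = 226.76
z^(5/3) = 52.573
dT = 25 * 226.76 / 52.573 = 107.83 K
T = 293 + 107.83 = 400.83 K

400.83 K


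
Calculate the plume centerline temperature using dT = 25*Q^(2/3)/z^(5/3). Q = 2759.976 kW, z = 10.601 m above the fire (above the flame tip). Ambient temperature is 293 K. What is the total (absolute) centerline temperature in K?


Q^(2/3) = 196.76
z^(5/3) = 51.158
dT = 25 * 196.76 / 51.158 = 96.154 K
T = 293 + 96.154 = 389.15 K

389.15 K


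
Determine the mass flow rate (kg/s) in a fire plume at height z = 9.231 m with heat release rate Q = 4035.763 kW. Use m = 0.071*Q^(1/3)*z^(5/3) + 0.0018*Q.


Q^(1/3) = 15.921
z^(5/3) = 40.621
First term = 0.071 * 15.921 * 40.621 = 45.918
Second term = 0.0018 * 4035.763 = 7.2644
m = 53.182 kg/s

53.182 kg/s


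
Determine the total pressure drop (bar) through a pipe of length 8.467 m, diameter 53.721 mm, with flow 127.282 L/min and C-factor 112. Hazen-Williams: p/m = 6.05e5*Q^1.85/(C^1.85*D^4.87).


Q^1.85 = 7831.0
C^1.85 = 6180.9
D^4.87 = 2.6656e+08
p/m = 0.0028755 bar/m
p_total = 0.0028755 * 8.467 = 0.024347 bar

0.024347 bar


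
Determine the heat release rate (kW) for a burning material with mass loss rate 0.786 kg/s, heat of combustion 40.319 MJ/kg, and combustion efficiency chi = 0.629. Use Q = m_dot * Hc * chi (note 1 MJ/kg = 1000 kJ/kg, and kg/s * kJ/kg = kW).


Hc = 40.319 MJ/kg = 40.319 * 1000 kJ/kg = 40319 kJ/kg
Q = 0.786 kg/s * 40319 kJ/kg * 0.629 = 19933 kW

19933 kW


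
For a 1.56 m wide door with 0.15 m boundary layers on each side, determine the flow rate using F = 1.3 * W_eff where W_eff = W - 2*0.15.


W_eff = 1.56 - 0.30 = 1.26 m
F = 1.3 * 1.26 = 1.638 persons/s

1.638 persons/s
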